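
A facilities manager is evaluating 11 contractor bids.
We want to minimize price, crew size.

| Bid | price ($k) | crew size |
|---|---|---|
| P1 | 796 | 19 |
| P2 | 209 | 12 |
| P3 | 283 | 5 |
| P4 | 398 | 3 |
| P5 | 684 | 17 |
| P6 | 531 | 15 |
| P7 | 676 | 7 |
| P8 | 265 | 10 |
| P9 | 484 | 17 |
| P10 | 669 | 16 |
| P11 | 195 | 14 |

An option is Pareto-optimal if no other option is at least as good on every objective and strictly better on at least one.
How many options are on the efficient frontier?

P1: dominated by P2 (price 209≤796, crew size 12≤19).
P2: not dominated.
P3: not dominated.
P4: not dominated (best crew size).
P5: dominated by P2 (price 209≤684, crew size 12≤17).
P6: dominated by P2 (price 209≤531, crew size 12≤15).
P7: dominated by P3 (price 283≤676, crew size 5≤7).
P8: not dominated.
P9: dominated by P2 (price 209≤484, crew size 12≤17).
P10: dominated by P2 (price 209≤669, crew size 12≤16).
P11: not dominated (best price).
Pareto-optimal: P2, P3, P4, P8, P11 → 5.

5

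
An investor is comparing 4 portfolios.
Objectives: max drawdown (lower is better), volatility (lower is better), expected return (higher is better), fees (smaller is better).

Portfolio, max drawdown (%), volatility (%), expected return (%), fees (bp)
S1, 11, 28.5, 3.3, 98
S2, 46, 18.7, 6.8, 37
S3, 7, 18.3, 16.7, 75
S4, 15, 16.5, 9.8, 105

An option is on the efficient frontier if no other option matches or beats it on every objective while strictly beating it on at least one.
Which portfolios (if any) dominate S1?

S3

S3: max drawdown 7≤11, volatility 18.3≤28.5, expected return 16.7≥3.3, fees 75≤98 — dominates S1.
Others (S2, S4) are each worse than S1 on at least one objective.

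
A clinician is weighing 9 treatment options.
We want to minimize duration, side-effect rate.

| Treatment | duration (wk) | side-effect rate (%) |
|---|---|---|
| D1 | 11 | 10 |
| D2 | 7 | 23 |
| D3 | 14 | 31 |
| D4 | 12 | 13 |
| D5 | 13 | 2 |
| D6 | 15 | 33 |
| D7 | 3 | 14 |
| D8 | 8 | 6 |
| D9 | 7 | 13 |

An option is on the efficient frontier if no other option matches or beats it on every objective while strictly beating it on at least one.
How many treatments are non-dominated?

4

D1: dominated by D8 (duration 8≤11, side-effect rate 6≤10).
D2: dominated by D7 (duration 3≤7, side-effect rate 14≤23).
D3: dominated by D1 (duration 11≤14, side-effect rate 10≤31).
D4: dominated by D1 (duration 11≤12, side-effect rate 10≤13).
D5: not dominated (best side-effect rate).
D6: dominated by D1 (duration 11≤15, side-effect rate 10≤33).
D7: not dominated (best duration).
D8: not dominated.
D9: not dominated.
Pareto-optimal: D5, D7, D8, D9 → 4.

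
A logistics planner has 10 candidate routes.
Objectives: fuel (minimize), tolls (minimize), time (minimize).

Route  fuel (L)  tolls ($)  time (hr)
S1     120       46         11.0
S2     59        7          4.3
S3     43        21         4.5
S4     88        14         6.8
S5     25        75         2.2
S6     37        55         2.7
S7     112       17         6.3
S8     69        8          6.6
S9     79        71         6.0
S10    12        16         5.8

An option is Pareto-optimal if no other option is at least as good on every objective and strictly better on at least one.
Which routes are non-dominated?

S1: dominated by S2 (fuel 59≤120, tolls 7≤46, time 4.3≤11.0).
S2: not dominated (best tolls).
S3: not dominated.
S4: dominated by S2 (fuel 59≤88, tolls 7≤14, time 4.3≤6.8).
S5: not dominated (best time).
S6: not dominated.
S7: dominated by S2 (fuel 59≤112, tolls 7≤17, time 4.3≤6.3).
S8: dominated by S2 (fuel 59≤69, tolls 7≤8, time 4.3≤6.6).
S9: dominated by S2 (fuel 59≤79, tolls 7≤71, time 4.3≤6.0).
S10: not dominated (best fuel).

S2, S3, S5, S6, S10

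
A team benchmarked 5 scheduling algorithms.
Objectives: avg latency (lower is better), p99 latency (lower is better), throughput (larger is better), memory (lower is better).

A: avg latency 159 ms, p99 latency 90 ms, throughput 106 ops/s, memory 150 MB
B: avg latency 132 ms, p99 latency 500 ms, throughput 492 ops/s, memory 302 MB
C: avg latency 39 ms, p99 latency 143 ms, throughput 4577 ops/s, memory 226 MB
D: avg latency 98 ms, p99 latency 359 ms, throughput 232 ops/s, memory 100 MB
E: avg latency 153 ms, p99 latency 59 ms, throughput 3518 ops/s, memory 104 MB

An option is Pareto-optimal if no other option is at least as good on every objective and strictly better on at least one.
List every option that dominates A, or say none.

E

E: avg latency 153≤159, p99 latency 59≤90, throughput 3518≥106, memory 104≤150 — dominates A.
Others (B, C, D) are each worse than A on at least one objective.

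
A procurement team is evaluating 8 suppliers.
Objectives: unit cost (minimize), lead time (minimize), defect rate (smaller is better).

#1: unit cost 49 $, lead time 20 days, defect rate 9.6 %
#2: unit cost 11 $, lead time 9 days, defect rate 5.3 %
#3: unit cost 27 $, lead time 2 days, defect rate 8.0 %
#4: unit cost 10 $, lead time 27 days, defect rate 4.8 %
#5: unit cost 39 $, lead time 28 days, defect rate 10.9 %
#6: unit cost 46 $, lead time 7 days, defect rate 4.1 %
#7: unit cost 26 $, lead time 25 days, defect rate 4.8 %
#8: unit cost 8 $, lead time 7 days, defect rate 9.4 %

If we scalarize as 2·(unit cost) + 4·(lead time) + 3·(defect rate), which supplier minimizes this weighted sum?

#1: 2·49 + 4·20 + 3·9.6 = 206.8
#2: 2·11 + 4·9 + 3·5.3 = 73.9
#3: 2·27 + 4·2 + 3·8.0 = 86.0
#4: 2·10 + 4·27 + 3·4.8 = 142.4
#5: 2·39 + 4·28 + 3·10.9 = 222.7
#6: 2·46 + 4·7 + 3·4.1 = 132.3
#7: 2·26 + 4·25 + 3·4.8 = 166.4
#8: 2·8 + 4·7 + 3·9.4 = 72.2
Lowest: #8 at 72.2.

#8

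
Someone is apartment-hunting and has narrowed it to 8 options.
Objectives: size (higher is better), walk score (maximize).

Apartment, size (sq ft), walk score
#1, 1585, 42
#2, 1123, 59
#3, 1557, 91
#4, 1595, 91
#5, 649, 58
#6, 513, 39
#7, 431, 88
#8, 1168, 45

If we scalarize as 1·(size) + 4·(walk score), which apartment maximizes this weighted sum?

#1: 1·1585 + 4·42 = 1753
#2: 1·1123 + 4·59 = 1359
#3: 1·1557 + 4·91 = 1921
#4: 1·1595 + 4·91 = 1959
#5: 1·649 + 4·58 = 881
#6: 1·513 + 4·39 = 669
#7: 1·431 + 4·88 = 783
#8: 1·1168 + 4·45 = 1348
Highest: #4 at 1959.

#4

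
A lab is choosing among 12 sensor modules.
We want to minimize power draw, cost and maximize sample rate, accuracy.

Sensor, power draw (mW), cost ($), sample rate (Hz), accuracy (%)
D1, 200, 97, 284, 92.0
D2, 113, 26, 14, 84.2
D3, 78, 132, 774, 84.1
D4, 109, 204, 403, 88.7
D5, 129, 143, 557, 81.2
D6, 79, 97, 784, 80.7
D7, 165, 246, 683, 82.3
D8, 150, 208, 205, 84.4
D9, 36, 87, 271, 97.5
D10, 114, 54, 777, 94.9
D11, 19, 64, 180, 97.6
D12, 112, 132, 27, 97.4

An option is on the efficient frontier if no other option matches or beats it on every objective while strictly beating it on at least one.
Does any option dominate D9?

No

D1: worse on power draw (200 vs 36).
D2: worse on power draw (113 vs 36).
D3: worse on power draw (78 vs 36).
D4: worse on power draw (109 vs 36).
D5: worse on power draw (129 vs 36).
D6: worse on power draw (79 vs 36).
D7: worse on power draw (165 vs 36).
D8: worse on power draw (150 vs 36).
D10: worse on power draw (114 vs 36).
D11: worse on sample rate (180 vs 271).
D12: worse on power draw (112 vs 36).
No option is at least as good as D9 on every objective and strictly better on one.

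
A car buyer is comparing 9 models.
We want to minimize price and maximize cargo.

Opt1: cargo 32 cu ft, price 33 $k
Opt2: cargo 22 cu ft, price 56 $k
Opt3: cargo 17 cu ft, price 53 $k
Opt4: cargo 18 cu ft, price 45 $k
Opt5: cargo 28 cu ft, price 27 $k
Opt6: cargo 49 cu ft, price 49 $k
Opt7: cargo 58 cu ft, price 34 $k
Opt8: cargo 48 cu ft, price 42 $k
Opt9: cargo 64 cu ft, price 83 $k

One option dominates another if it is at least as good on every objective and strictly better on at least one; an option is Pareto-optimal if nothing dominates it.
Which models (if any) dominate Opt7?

none

Opt1: worse on cargo (32 vs 58).
Opt2: worse on cargo (22 vs 58).
Opt3: worse on cargo (17 vs 58).
Opt4: worse on cargo (18 vs 58).
Opt5: worse on cargo (28 vs 58).
Opt6: worse on cargo (49 vs 58).
Opt8: worse on cargo (48 vs 58).
Opt9: worse on price (83 vs 34).
No option dominates Opt7.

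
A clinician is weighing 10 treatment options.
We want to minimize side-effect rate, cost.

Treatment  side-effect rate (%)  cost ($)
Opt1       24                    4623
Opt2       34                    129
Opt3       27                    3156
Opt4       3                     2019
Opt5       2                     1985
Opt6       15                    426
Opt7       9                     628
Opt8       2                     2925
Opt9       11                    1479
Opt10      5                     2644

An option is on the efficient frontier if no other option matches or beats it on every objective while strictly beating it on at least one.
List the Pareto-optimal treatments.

Opt1: dominated by Opt4 (side-effect rate 3≤24, cost 2019≤4623).
Opt2: not dominated (best cost).
Opt3: dominated by Opt4 (side-effect rate 3≤27, cost 2019≤3156).
Opt4: dominated by Opt5 (side-effect rate 2≤3, cost 1985≤2019).
Opt5: not dominated.
Opt6: not dominated.
Opt7: not dominated.
Opt8: dominated by Opt5 (side-effect rate 2≤2, cost 1985≤2925).
Opt9: dominated by Opt7 (side-effect rate 9≤11, cost 628≤1479).
Opt10: dominated by Opt4 (side-effect rate 3≤5, cost 2019≤2644).

Opt2, Opt5, Opt6, Opt7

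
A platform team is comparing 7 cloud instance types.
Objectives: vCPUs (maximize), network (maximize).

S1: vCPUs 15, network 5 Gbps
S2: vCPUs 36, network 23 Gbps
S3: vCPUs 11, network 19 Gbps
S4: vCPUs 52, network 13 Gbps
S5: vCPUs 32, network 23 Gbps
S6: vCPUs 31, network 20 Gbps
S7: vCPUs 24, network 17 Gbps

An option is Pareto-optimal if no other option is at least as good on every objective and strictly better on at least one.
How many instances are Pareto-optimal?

2

S1: dominated by S2 (vCPUs 36≥15, network 23≥5).
S2: not dominated.
S3: dominated by S2 (vCPUs 36≥11, network 23≥19).
S4: not dominated (best vCPUs).
S5: dominated by S2 (vCPUs 36≥32, network 23≥23).
S6: dominated by S2 (vCPUs 36≥31, network 23≥20).
S7: dominated by S2 (vCPUs 36≥24, network 23≥17).
Pareto-optimal: S2, S4 → 2.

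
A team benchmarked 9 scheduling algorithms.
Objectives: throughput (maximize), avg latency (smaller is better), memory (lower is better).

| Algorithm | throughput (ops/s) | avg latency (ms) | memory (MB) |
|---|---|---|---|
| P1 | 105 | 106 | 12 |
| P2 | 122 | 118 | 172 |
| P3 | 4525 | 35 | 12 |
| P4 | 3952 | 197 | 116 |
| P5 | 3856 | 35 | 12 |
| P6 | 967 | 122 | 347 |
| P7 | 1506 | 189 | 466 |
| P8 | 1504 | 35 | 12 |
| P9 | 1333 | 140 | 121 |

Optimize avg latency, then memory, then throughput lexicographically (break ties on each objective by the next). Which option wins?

P3

First minimize avg latency: best is 35, kept {P3, P5, P8}.
Then minimize memory: best is 12, kept {P3, P5, P8}.
Then maximize throughput: best is 4525, kept {P3}.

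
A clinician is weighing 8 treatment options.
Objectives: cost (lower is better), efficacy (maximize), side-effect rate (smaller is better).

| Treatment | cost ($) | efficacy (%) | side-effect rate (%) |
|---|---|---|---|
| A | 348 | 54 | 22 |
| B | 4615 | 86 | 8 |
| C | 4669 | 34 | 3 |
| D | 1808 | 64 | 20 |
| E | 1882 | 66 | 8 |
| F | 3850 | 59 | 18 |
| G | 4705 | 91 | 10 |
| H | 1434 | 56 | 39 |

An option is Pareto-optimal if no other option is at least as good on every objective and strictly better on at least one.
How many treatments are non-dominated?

A: not dominated (best cost).
B: not dominated.
C: not dominated (best side-effect rate).
D: not dominated.
E: not dominated.
F: dominated by E (cost 1882≤3850, efficacy 66≥59, side-effect rate 8≤18).
G: not dominated (best efficacy).
H: not dominated.
Pareto-optimal: A, B, C, D, E, G, H → 7.

7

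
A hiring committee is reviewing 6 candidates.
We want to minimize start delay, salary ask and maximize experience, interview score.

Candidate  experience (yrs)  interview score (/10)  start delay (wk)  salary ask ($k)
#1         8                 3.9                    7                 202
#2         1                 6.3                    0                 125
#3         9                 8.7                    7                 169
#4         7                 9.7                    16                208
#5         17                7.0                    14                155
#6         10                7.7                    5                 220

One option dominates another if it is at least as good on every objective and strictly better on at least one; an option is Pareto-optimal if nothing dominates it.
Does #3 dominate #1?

#3 vs #1: experience 9≥8, interview score 8.7≥3.9, start delay 7≤7, salary ask 169≤202 — #3 is at least as good on every objective with at least one strict improvement.

Yes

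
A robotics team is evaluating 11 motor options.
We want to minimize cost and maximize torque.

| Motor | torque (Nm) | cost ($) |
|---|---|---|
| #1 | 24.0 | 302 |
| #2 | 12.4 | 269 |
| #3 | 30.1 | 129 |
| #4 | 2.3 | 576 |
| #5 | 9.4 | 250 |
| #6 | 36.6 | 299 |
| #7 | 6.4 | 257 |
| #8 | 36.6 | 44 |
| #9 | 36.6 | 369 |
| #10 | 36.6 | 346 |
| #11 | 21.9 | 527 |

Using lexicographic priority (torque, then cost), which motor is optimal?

#8

First maximize torque: best is 36.6, kept {#6, #8, #9, #10}.
Then minimize cost: best is 44, kept {#8}.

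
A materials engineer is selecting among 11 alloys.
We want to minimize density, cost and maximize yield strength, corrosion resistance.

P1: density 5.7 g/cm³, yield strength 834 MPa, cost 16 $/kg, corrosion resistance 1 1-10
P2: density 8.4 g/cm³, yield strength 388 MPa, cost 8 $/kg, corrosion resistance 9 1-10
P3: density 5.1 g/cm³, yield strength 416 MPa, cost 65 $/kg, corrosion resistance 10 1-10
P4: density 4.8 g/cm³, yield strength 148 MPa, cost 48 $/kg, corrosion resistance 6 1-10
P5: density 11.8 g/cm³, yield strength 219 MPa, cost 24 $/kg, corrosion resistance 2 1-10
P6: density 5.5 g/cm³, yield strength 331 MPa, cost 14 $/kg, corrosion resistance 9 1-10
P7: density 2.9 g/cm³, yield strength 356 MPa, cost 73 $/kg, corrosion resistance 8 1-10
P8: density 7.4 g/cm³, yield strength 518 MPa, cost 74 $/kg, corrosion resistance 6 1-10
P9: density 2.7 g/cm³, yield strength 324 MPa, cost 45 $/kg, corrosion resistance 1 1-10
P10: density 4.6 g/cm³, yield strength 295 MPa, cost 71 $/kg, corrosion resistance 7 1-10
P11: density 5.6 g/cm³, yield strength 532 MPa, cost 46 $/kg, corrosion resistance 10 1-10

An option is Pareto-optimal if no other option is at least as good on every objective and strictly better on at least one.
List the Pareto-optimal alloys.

P1, P2, P3, P4, P6, P7, P9, P10, P11

P1: not dominated (best yield strength).
P2: not dominated (best cost).
P3: not dominated.
P4: not dominated.
P5: dominated by P2 (density 8.4≤11.8, yield strength 388≥219, cost 8≤24, corrosion resistance 9≥2).
P6: not dominated.
P7: not dominated.
P8: dominated by P11 (density 5.6≤7.4, yield strength 532≥518, cost 46≤74, corrosion resistance 10≥6).
P9: not dominated (best density).
P10: not dominated.
P11: not dominated.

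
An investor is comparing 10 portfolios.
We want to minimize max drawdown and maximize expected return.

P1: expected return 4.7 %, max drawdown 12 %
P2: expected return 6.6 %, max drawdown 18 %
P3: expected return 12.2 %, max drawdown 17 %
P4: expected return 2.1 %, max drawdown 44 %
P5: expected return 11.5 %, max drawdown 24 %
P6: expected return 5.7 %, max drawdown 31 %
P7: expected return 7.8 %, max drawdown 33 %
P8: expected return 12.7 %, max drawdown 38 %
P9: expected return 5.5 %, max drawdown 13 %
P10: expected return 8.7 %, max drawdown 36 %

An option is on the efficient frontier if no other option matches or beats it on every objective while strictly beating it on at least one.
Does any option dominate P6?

Yes

P2 vs P6: expected return 6.6≥5.7, max drawdown 18≤31 — P2 is at least as good on every objective and strictly better on at least one, so P2 dominates P6.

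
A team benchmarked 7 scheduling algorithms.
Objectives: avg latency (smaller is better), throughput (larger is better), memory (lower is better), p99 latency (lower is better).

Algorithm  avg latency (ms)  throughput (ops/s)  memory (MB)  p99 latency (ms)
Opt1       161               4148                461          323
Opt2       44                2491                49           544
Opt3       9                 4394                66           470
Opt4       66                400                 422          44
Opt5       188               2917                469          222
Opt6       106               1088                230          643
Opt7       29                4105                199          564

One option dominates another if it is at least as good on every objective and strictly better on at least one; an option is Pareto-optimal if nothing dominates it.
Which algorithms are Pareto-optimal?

Opt1: not dominated.
Opt2: not dominated (best memory).
Opt3: not dominated (best avg latency).
Opt4: not dominated (best p99 latency).
Opt5: not dominated.
Opt6: dominated by Opt2 (avg latency 44≤106, throughput 2491≥1088, memory 49≤230, p99 latency 544≤643).
Opt7: dominated by Opt3 (avg latency 9≤29, throughput 4394≥4105, memory 66≤199, p99 latency 470≤564).

Opt1, Opt2, Opt3, Opt4, Opt5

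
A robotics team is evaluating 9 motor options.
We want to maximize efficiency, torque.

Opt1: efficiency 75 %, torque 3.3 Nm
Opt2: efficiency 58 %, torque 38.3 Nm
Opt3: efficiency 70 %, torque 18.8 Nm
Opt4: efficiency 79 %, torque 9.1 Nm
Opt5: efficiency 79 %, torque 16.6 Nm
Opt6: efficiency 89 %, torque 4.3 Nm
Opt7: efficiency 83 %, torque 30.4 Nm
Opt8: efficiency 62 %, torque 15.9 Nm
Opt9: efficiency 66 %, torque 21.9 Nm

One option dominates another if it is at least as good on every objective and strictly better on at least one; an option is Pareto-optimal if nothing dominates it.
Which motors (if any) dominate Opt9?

Opt7

Opt7: efficiency 83≥66, torque 30.4≥21.9 — dominates Opt9.
Others (Opt1, Opt2, Opt3, Opt4, Opt5, Opt6, Opt8) are each worse than Opt9 on at least one objective.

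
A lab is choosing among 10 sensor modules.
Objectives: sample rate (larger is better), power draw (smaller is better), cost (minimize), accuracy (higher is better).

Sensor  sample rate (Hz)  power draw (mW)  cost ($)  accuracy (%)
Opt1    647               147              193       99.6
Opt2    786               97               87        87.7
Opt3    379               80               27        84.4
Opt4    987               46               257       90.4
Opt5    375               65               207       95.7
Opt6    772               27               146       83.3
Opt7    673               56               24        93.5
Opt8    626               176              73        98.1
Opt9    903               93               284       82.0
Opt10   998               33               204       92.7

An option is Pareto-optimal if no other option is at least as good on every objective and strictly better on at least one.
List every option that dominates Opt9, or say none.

Opt4: sample rate 987≥903, power draw 46≤93, cost 257≤284, accuracy 90.4≥82.0 — dominates Opt9.
Opt10: sample rate 998≥903, power draw 33≤93, cost 204≤284, accuracy 92.7≥82.0 — dominates Opt9.
Others (Opt1, Opt2, Opt3, Opt5, Opt6, Opt7, Opt8) are each worse than Opt9 on at least one objective.

Opt4, Opt10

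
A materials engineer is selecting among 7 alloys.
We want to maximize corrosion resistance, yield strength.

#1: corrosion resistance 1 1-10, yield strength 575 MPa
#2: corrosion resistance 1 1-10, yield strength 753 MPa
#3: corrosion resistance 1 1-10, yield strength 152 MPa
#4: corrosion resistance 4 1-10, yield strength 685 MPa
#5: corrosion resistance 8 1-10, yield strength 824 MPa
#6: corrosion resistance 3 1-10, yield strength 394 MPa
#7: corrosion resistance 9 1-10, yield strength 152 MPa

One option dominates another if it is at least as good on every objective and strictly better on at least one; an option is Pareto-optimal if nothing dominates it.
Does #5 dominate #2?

#5 vs #2: corrosion resistance 8≥1, yield strength 824≥753 — #5 is at least as good on every objective with at least one strict improvement.

Yes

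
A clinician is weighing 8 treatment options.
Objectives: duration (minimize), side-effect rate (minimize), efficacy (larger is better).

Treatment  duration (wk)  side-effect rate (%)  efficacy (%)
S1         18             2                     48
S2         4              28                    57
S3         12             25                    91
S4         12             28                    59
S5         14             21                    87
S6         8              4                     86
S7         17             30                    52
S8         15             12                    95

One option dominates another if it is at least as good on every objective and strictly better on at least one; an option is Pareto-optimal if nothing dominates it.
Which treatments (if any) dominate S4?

S3: duration 12≤12, side-effect rate 25≤28, efficacy 91≥59 — dominates S4.
S6: duration 8≤12, side-effect rate 4≤28, efficacy 86≥59 — dominates S4.
Others (S1, S2, S5, S7, S8) are each worse than S4 on at least one objective.

S3, S6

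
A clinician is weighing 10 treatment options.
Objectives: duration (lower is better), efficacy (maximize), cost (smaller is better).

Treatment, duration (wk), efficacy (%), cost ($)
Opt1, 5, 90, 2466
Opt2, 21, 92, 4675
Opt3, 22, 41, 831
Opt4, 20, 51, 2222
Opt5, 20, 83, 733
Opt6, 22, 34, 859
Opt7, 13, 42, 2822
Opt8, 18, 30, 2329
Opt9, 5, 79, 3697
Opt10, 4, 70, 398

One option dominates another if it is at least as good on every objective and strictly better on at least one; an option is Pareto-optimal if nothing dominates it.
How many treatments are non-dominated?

4

Opt1: not dominated.
Opt2: not dominated (best efficacy).
Opt3: dominated by Opt5 (duration 20≤22, efficacy 83≥41, cost 733≤831).
Opt4: dominated by Opt5 (duration 20≤20, efficacy 83≥51, cost 733≤2222).
Opt5: not dominated.
Opt6: dominated by Opt3 (duration 22≤22, efficacy 41≥34, cost 831≤859).
Opt7: dominated by Opt1 (duration 5≤13, efficacy 90≥42, cost 2466≤2822).
Opt8: dominated by Opt10 (duration 4≤18, efficacy 70≥30, cost 398≤2329).
Opt9: dominated by Opt1 (duration 5≤5, efficacy 90≥79, cost 2466≤3697).
Opt10: not dominated (best duration).
Pareto-optimal: Opt1, Opt2, Opt5, Opt10 → 4.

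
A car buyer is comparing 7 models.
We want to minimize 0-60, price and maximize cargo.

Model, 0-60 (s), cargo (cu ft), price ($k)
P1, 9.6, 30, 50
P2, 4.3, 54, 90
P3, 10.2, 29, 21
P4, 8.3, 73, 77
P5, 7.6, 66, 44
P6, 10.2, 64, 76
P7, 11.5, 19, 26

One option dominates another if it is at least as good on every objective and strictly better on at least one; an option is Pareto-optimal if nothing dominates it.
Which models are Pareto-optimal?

P2, P3, P4, P5

P1: dominated by P5 (0-60 7.6≤9.6, cargo 66≥30, price 44≤50).
P2: not dominated (best 0-60).
P3: not dominated (best price).
P4: not dominated (best cargo).
P5: not dominated.
P6: dominated by P5 (0-60 7.6≤10.2, cargo 66≥64, price 44≤76).
P7: dominated by P3 (0-60 10.2≤11.5, cargo 29≥19, price 21≤26).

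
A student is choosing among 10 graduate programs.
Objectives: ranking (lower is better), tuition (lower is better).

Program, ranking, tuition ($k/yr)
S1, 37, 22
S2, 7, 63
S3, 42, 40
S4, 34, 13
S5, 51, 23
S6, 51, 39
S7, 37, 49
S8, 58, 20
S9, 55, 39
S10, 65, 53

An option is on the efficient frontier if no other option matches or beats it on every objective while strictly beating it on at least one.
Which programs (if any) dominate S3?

S1: ranking 37≤42, tuition 22≤40 — dominates S3.
S4: ranking 34≤42, tuition 13≤40 — dominates S3.
Others (S2, S5, S6, S7, S8, S9, S10) are each worse than S3 on at least one objective.

S1, S4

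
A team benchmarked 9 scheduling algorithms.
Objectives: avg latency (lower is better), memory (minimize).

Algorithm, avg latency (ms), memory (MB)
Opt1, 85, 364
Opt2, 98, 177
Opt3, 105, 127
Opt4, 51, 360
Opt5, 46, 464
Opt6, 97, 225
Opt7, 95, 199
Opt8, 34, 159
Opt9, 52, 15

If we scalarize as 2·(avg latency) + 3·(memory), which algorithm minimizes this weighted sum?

Opt1: 2·85 + 3·364 = 1262
Opt2: 2·98 + 3·177 = 727
Opt3: 2·105 + 3·127 = 591
Opt4: 2·51 + 3·360 = 1182
Opt5: 2·46 + 3·464 = 1484
Opt6: 2·97 + 3·225 = 869
Opt7: 2·95 + 3·199 = 787
Opt8: 2·34 + 3·159 = 545
Opt9: 2·52 + 3·15 = 149
Lowest: Opt9 at 149.

Opt9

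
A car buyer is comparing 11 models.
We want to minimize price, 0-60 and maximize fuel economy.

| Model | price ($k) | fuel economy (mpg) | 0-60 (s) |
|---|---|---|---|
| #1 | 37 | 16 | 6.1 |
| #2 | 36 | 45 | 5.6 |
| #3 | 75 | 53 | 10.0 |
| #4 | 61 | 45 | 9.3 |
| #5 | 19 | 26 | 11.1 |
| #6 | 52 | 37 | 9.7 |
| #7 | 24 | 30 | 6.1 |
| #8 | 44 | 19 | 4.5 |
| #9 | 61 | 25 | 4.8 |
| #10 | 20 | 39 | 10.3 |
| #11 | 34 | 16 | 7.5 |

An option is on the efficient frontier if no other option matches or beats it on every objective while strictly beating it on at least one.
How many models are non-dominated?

#1: dominated by #2 (price 36≤37, fuel economy 45≥16, 0-60 5.6≤6.1).
#2: not dominated.
#3: not dominated (best fuel economy).
#4: dominated by #2 (price 36≤61, fuel economy 45≥45, 0-60 5.6≤9.3).
#5: not dominated (best price).
#6: dominated by #2 (price 36≤52, fuel economy 45≥37, 0-60 5.6≤9.7).
#7: not dominated.
#8: not dominated (best 0-60).
#9: not dominated.
#10: not dominated.
#11: dominated by #7 (price 24≤34, fuel economy 30≥16, 0-60 6.1≤7.5).
Pareto-optimal: #2, #3, #5, #7, #8, #9, #10 → 7.

7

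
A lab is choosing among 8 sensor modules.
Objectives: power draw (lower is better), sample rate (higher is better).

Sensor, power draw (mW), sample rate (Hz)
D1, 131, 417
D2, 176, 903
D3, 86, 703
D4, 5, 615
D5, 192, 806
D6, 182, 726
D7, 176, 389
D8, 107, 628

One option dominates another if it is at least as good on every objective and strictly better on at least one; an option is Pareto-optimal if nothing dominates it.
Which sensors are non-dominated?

D1: dominated by D3 (power draw 86≤131, sample rate 703≥417).
D2: not dominated (best sample rate).
D3: not dominated.
D4: not dominated (best power draw).
D5: dominated by D2 (power draw 176≤192, sample rate 903≥806).
D6: dominated by D2 (power draw 176≤182, sample rate 903≥726).
D7: dominated by D1 (power draw 131≤176, sample rate 417≥389).
D8: dominated by D3 (power draw 86≤107, sample rate 703≥628).

D2, D3, D4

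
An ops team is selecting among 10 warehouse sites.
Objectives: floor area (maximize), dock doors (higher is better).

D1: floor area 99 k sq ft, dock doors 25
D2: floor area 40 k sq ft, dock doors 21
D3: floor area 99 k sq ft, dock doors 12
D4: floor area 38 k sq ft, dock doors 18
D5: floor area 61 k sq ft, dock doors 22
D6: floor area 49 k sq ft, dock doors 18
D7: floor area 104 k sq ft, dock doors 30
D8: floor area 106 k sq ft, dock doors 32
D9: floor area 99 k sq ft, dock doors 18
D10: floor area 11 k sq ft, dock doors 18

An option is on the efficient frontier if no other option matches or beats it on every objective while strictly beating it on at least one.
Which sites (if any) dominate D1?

D7: floor area 104≥99, dock doors 30≥25 — dominates D1.
D8: floor area 106≥99, dock doors 32≥25 — dominates D1.
Others (D2, D3, D4, D5, D6, D9, D10) are each worse than D1 on at least one objective.

D7, D8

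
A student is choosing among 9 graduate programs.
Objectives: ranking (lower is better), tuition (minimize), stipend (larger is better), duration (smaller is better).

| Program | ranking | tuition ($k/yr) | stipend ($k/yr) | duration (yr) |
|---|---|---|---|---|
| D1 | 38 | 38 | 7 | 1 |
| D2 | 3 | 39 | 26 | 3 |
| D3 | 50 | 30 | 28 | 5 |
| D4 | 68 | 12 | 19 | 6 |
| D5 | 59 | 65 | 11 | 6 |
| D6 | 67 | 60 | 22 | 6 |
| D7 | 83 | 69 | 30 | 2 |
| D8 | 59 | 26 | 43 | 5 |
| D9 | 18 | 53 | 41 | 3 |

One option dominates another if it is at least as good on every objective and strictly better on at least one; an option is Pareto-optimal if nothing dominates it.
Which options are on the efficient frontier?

D1, D2, D3, D4, D7, D8, D9

D1: not dominated (best duration).
D2: not dominated (best ranking).
D3: not dominated.
D4: not dominated (best tuition).
D5: dominated by D2 (ranking 3≤59, tuition 39≤65, stipend 26≥11, duration 3≤6).
D6: dominated by D2 (ranking 3≤67, tuition 39≤60, stipend 26≥22, duration 3≤6).
D7: not dominated.
D8: not dominated (best stipend).
D9: not dominated.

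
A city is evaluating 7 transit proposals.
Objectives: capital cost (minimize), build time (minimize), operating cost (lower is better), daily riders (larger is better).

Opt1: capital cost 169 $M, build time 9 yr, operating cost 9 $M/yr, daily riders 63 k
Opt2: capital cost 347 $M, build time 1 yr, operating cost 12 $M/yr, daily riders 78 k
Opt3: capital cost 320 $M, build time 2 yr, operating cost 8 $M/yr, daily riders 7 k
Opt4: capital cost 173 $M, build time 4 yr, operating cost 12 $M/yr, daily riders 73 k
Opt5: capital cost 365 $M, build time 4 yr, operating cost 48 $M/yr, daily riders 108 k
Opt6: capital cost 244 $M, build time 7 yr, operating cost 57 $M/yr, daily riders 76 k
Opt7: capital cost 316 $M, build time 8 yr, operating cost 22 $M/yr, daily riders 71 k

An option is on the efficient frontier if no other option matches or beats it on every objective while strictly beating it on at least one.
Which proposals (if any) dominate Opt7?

Opt4: capital cost 173≤316, build time 4≤8, operating cost 12≤22, daily riders 73≥71 — dominates Opt7.
Others (Opt1, Opt2, Opt3, Opt5, Opt6) are each worse than Opt7 on at least one objective.

Opt4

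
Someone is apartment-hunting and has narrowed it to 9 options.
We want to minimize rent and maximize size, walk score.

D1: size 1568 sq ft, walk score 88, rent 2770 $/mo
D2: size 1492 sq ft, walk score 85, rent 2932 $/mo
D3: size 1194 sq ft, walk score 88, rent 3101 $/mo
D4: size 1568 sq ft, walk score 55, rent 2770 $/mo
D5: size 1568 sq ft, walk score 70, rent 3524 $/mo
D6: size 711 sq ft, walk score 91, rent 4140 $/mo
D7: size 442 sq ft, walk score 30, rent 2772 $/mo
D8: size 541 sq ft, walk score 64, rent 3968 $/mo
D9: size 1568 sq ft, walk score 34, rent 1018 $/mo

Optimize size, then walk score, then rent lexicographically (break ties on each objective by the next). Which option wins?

D1

First maximize size: best is 1568, kept {D1, D4, D5, D9}.
Then maximize walk score: best is 88, kept {D1}.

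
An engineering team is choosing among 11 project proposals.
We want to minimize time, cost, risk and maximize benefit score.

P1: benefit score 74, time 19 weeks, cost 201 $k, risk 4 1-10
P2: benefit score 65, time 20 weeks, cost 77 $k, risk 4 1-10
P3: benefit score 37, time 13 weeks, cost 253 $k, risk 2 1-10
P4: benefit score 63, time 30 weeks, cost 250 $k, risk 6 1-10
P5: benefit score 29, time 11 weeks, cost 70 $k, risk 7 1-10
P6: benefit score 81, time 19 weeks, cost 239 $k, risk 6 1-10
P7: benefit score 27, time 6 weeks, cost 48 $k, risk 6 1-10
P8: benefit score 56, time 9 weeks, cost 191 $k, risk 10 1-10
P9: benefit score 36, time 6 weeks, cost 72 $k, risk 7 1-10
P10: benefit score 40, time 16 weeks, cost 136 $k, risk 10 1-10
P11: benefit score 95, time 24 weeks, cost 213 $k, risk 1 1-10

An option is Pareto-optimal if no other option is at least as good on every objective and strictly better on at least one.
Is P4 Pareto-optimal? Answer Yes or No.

P1 vs P4: benefit score 74≥63, time 19≤30, cost 201≤250, risk 4≤6 — P1 is at least as good on every objective and strictly better on at least one, so P1 dominates P4.

No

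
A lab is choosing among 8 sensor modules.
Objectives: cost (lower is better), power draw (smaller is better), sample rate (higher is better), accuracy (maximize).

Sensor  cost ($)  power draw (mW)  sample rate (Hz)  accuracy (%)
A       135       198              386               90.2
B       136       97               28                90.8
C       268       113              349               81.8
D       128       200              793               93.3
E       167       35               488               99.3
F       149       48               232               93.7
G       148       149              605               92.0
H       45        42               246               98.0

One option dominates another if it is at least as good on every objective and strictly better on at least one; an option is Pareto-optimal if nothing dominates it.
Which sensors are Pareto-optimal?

A, D, E, G, H

A: not dominated.
B: dominated by H (cost 45≤136, power draw 42≤97, sample rate 246≥28, accuracy 98.0≥90.8).
C: dominated by E (cost 167≤268, power draw 35≤113, sample rate 488≥349, accuracy 99.3≥81.8).
D: not dominated (best sample rate).
E: not dominated (best power draw).
F: dominated by H (cost 45≤149, power draw 42≤48, sample rate 246≥232, accuracy 98.0≥93.7).
G: not dominated.
H: not dominated (best cost).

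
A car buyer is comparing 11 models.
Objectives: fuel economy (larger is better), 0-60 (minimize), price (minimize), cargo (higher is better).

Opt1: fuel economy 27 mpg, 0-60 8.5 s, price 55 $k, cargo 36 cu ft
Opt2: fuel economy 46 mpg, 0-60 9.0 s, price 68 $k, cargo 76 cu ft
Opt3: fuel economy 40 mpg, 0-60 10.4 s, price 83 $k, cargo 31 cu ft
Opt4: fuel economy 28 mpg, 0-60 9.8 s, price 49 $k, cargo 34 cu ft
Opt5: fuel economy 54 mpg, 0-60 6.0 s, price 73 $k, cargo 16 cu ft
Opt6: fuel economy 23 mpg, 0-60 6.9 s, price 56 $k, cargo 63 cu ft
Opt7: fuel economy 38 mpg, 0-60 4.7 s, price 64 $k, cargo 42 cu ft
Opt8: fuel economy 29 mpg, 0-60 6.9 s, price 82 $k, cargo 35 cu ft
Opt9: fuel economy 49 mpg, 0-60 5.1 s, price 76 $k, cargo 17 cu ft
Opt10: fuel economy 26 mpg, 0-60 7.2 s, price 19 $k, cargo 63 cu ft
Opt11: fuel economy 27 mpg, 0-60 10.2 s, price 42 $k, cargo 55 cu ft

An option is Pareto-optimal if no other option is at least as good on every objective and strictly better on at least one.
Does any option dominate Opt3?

Yes

Opt2 vs Opt3: fuel economy 46≥40, 0-60 9.0≤10.4, price 68≤83, cargo 76≥31 — Opt2 is at least as good on every objective and strictly better on at least one, so Opt2 dominates Opt3.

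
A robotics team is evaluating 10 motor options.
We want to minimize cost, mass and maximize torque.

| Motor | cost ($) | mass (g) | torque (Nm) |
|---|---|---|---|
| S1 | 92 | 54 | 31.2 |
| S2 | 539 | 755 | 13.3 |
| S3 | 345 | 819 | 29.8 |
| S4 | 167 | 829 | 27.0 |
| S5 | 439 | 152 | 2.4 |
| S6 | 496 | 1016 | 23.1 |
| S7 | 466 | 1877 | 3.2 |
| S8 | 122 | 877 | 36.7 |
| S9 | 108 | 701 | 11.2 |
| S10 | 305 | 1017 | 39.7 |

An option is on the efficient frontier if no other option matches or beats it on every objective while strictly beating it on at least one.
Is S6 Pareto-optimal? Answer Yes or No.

S1 vs S6: cost 92≤496, mass 54≤1016, torque 31.2≥23.1 — S1 is at least as good on every objective and strictly better on at least one, so S1 dominates S6.

No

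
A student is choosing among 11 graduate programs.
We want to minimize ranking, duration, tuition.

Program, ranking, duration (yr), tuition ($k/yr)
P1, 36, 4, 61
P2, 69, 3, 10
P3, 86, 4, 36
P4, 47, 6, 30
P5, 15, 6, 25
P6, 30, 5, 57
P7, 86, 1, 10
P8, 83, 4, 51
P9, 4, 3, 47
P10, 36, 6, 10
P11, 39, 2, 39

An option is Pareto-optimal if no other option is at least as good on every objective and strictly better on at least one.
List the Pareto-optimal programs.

P1: dominated by P9 (ranking 4≤36, duration 3≤4, tuition 47≤61).
P2: not dominated.
P3: dominated by P2 (ranking 69≤86, duration 3≤4, tuition 10≤36).
P4: dominated by P5 (ranking 15≤47, duration 6≤6, tuition 25≤30).
P5: not dominated.
P6: dominated by P9 (ranking 4≤30, duration 3≤5, tuition 47≤57).
P7: not dominated (best duration).
P8: dominated by P2 (ranking 69≤83, duration 3≤4, tuition 10≤51).
P9: not dominated (best ranking).
P10: not dominated.
P11: not dominated.

P2, P5, P7, P9, P10, P11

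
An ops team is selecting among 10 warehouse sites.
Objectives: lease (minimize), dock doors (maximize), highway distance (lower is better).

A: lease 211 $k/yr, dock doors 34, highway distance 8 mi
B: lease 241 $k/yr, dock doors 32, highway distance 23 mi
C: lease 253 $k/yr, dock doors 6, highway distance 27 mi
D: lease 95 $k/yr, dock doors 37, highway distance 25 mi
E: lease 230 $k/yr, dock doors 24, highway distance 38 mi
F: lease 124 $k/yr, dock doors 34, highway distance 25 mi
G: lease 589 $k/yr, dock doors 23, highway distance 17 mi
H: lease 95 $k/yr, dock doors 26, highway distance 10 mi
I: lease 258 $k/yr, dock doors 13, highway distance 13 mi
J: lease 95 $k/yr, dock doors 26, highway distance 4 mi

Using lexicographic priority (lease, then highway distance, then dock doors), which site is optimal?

J

First minimize lease: best is 95, kept {D, H, J}.
Then minimize highway distance: best is 4, kept {J}.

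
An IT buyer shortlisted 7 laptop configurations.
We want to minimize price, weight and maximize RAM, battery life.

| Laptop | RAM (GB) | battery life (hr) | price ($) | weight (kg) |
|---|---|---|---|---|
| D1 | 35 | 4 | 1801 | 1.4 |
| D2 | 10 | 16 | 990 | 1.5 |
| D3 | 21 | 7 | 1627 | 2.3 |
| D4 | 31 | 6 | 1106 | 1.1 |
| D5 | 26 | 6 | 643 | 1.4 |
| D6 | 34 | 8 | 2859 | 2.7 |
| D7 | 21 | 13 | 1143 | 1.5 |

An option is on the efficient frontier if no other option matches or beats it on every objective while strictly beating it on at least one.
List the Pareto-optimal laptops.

D1, D2, D4, D5, D6, D7

D1: not dominated (best RAM).
D2: not dominated (best battery life).
D3: dominated by D7 (RAM 21≥21, battery life 13≥7, price 1143≤1627, weight 1.5≤2.3).
D4: not dominated (best weight).
D5: not dominated (best price).
D6: not dominated.
D7: not dominated.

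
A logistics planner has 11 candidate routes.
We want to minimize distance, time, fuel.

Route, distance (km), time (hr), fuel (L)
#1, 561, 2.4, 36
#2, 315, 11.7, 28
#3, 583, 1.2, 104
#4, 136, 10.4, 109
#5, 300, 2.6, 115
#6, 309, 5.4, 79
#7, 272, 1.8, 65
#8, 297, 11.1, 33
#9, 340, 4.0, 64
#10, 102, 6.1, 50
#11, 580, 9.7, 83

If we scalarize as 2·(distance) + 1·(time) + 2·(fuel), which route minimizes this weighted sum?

#10

#1: 2·561 + 1·2.4 + 2·36 = 1196.4
#2: 2·315 + 1·11.7 + 2·28 = 697.7
#3: 2·583 + 1·1.2 + 2·104 = 1375.2
#4: 2·136 + 1·10.4 + 2·109 = 500.4
#5: 2·300 + 1·2.6 + 2·115 = 832.6
#6: 2·309 + 1·5.4 + 2·79 = 781.4
#7: 2·272 + 1·1.8 + 2·65 = 675.8
#8: 2·297 + 1·11.1 + 2·33 = 671.1
#9: 2·340 + 1·4.0 + 2·64 = 812.0
#10: 2·102 + 1·6.1 + 2·50 = 310.1
#11: 2·580 + 1·9.7 + 2·83 = 1335.7
Lowest: #10 at 310.1.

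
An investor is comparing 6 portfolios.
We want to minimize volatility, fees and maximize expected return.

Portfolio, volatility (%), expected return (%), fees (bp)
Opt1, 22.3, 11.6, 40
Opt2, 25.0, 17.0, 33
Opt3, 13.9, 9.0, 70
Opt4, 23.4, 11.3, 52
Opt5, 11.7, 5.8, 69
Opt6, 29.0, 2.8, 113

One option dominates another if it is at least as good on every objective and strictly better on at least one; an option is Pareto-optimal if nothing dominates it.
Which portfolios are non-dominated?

Opt1, Opt2, Opt3, Opt5

Opt1: not dominated.
Opt2: not dominated (best expected return).
Opt3: not dominated.
Opt4: dominated by Opt1 (volatility 22.3≤23.4, expected return 11.6≥11.3, fees 40≤52).
Opt5: not dominated (best volatility).
Opt6: dominated by Opt1 (volatility 22.3≤29.0, expected return 11.6≥2.8, fees 40≤113).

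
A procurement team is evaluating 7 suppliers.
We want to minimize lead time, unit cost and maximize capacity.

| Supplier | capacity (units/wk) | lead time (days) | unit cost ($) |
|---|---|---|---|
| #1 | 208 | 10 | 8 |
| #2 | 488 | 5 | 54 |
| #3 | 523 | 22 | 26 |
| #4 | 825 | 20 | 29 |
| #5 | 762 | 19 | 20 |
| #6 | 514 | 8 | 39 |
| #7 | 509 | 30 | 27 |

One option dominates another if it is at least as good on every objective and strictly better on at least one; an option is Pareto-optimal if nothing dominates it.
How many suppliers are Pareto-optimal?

5

#1: not dominated (best unit cost).
#2: not dominated (best lead time).
#3: dominated by #5 (capacity 762≥523, lead time 19≤22, unit cost 20≤26).
#4: not dominated (best capacity).
#5: not dominated.
#6: not dominated.
#7: dominated by #3 (capacity 523≥509, lead time 22≤30, unit cost 26≤27).
Pareto-optimal: #1, #2, #4, #5, #6 → 5.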